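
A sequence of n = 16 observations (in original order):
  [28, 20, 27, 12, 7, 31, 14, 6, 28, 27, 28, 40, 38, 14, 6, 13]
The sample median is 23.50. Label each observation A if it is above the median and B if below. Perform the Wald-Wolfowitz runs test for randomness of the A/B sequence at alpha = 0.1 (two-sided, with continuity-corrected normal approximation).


Step 1: Compute median = 23.50; label A = above, B = below.
Labels in order: ABABBABBAAAAABBB  (n_A = 8, n_B = 8)
Step 2: Count runs R = 8.
Step 3: Under H0 (random ordering), E[R] = 2*n_A*n_B/(n_A+n_B) + 1 = 2*8*8/16 + 1 = 9.0000.
        Var[R] = 2*n_A*n_B*(2*n_A*n_B - n_A - n_B) / ((n_A+n_B)^2 * (n_A+n_B-1)) = 14336/3840 = 3.7333.
        SD[R] = 1.9322.
Step 4: Continuity-corrected z = (R + 0.5 - E[R]) / SD[R] = (8 + 0.5 - 9.0000) / 1.9322 = -0.2588.
Step 5: Two-sided p-value via normal approximation = 2*(1 - Phi(|z|)) = 0.795809.
Step 6: alpha = 0.1. fail to reject H0.

R = 8, z = -0.2588, p = 0.795809, fail to reject H0.


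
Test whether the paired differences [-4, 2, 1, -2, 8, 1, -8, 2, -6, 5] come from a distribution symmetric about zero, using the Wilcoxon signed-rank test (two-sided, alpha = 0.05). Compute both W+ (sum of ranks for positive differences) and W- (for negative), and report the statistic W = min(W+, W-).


Step 1: Drop any zero differences (none here) and take |d_i|.
|d| = [4, 2, 1, 2, 8, 1, 8, 2, 6, 5]
Step 2: Midrank |d_i| (ties get averaged ranks).
ranks: |4|->6, |2|->4, |1|->1.5, |2|->4, |8|->9.5, |1|->1.5, |8|->9.5, |2|->4, |6|->8, |5|->7
Step 3: Attach original signs; sum ranks with positive sign and with negative sign.
W+ = 4 + 1.5 + 9.5 + 1.5 + 4 + 7 = 27.5
W- = 6 + 4 + 9.5 + 8 = 27.5
(Check: W+ + W- = 55 should equal n(n+1)/2 = 55.)
Step 4: Test statistic W = min(W+, W-) = 27.5.
Step 5: Ties in |d|, so use the tie-corrected normal approximation.
        E[W] = n(n+1)/4 = 10*11/4 = 27.5.
        Tie groups: |d|=1 (t=2), |d|=2 (t=3), |d|=8 (t=2); sum(t^3 - t) = 36.
        Var[W] = n(n+1)(2n+1)/24 - sum(t^3-t)/48 = 2310/24 - 36/48 = 95.5.
        z = (W - E[W]) / sqrt(Var[W]) = (27.5 - 27.5) / 9.7724 = 0.0000.
        Two-sided p = 2*Phi(z) = 1.000000.
Step 6: alpha = 0.05. fail to reject H0.

W+ = 27.5, W- = 27.5, W = min = 27.5, p = 1.000000, fail to reject H0.


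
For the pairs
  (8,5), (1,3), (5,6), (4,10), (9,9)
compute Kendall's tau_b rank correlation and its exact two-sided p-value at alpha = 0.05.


Step 1: Enumerate the 10 unordered pairs (i,j) with i<j and classify each by sign(x_j-x_i) * sign(y_j-y_i).
  (1,2):dx=-7,dy=-2->C; (1,3):dx=-3,dy=+1->D; (1,4):dx=-4,dy=+5->D; (1,5):dx=+1,dy=+4->C
  (2,3):dx=+4,dy=+3->C; (2,4):dx=+3,dy=+7->C; (2,5):dx=+8,dy=+6->C; (3,4):dx=-1,dy=+4->D
  (3,5):dx=+4,dy=+3->C; (4,5):dx=+5,dy=-1->D
Step 2: C = 6, D = 4, total pairs = 10.
Step 3: tau = (C - D)/(n(n-1)/2) = (6 - 4)/10 = 0.200000.
Step 4: Exact two-sided p-value (enumerate n! = 120 permutations of y under H0): p = 0.816667.
Step 5: alpha = 0.05. fail to reject H0.

tau_b = 0.2000 (C=6, D=4), p = 0.816667, fail to reject H0.


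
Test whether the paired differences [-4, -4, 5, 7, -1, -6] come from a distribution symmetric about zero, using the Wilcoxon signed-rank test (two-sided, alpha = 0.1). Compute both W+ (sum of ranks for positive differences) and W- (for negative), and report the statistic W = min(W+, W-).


Step 1: Drop any zero differences (none here) and take |d_i|.
|d| = [4, 4, 5, 7, 1, 6]
Step 2: Midrank |d_i| (ties get averaged ranks).
ranks: |4|->2.5, |4|->2.5, |5|->4, |7|->6, |1|->1, |6|->5
Step 3: Attach original signs; sum ranks with positive sign and with negative sign.
W+ = 4 + 6 = 10
W- = 2.5 + 2.5 + 1 + 5 = 11
(Check: W+ + W- = 21 should equal n(n+1)/2 = 21.)
Step 4: Test statistic W = min(W+, W-) = 10.
Step 5: Ties in |d|, so use the tie-corrected normal approximation.
        E[W] = n(n+1)/4 = 6*7/4 = 10.5.
        Tie groups: |d|=4 (t=2); sum(t^3 - t) = 6.
        Var[W] = n(n+1)(2n+1)/24 - sum(t^3-t)/48 = 546/24 - 6/48 = 22.625.
        z = (W - E[W]) / sqrt(Var[W]) = (10 - 10.5) / 4.7566 = -0.1051.
        Two-sided p = 2*Phi(z) = 0.916282.
Step 6: alpha = 0.1. fail to reject H0.

W+ = 10, W- = 11, W = min = 10, p = 0.916282, fail to reject H0.


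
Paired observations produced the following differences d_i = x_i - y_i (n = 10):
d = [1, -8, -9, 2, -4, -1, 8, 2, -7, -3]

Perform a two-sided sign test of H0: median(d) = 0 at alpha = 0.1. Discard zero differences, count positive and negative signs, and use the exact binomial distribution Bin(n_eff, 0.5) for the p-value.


Step 1: Discard zero differences. Original n = 10; n_eff = number of nonzero differences = 10.
Nonzero differences (with sign): +1, -8, -9, +2, -4, -1, +8, +2, -7, -3
Step 2: Count signs: positive = 4, negative = 6.
Step 3: Under H0: P(positive) = 0.5, so the number of positives S ~ Bin(10, 0.5).
Step 4: Two-sided exact p-value = sum of Bin(10,0.5) probabilities at or below the observed probability = 0.753906.
Step 5: alpha = 0.1. fail to reject H0.

n_eff = 10, pos = 4, neg = 6, p = 0.753906, fail to reject H0.


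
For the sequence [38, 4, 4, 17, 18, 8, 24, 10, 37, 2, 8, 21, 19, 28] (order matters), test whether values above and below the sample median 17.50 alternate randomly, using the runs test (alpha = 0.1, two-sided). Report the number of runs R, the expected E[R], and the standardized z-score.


Step 1: Compute median = 17.50; label A = above, B = below.
Labels in order: ABBBABABABBAAA  (n_A = 7, n_B = 7)
Step 2: Count runs R = 9.
Step 3: Under H0 (random ordering), E[R] = 2*n_A*n_B/(n_A+n_B) + 1 = 2*7*7/14 + 1 = 8.0000.
        Var[R] = 2*n_A*n_B*(2*n_A*n_B - n_A - n_B) / ((n_A+n_B)^2 * (n_A+n_B-1)) = 8232/2548 = 3.2308.
        SD[R] = 1.7974.
Step 4: Continuity-corrected z = (R - 0.5 - E[R]) / SD[R] = (9 - 0.5 - 8.0000) / 1.7974 = 0.2782.
Step 5: Two-sided p-value via normal approximation = 2*(1 - Phi(|z|)) = 0.780879.
Step 6: alpha = 0.1. fail to reject H0.

R = 9, z = 0.2782, p = 0.780879, fail to reject H0.


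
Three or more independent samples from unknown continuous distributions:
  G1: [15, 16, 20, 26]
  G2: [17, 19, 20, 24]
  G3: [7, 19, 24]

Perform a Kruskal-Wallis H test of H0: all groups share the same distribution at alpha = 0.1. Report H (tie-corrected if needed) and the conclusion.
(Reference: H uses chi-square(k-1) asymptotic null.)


Step 1: Combine all N = 11 observations and assign midranks.
sorted (value, group, rank): (7,G3,1), (15,G1,2), (16,G1,3), (17,G2,4), (19,G2,5.5), (19,G3,5.5), (20,G1,7.5), (20,G2,7.5), (24,G2,9.5), (24,G3,9.5), (26,G1,11)
Step 2: Sum ranks within each group.
R_1 = 23.5 (n_1 = 4)
R_2 = 26.5 (n_2 = 4)
R_3 = 16 (n_3 = 3)
Step 3: H = 12/(N(N+1)) * sum(R_i^2/n_i) - 3(N+1)
     = 12/(11*12) * (23.5^2/4 + 26.5^2/4 + 16^2/3) - 3*12
     = 0.090909 * 398.958 - 36
     = 0.268939.
Step 4: Ties present; correction factor C = 1 - 18/(11^3 - 11) = 0.986364. Corrected H = 0.268939 / 0.986364 = 0.272657.
Step 5: Under H0, H ~ chi^2(2); p-value = 0.872556.
Step 6: alpha = 0.1. fail to reject H0.

H = 0.2727, df = 2, p = 0.872556, fail to reject H0.


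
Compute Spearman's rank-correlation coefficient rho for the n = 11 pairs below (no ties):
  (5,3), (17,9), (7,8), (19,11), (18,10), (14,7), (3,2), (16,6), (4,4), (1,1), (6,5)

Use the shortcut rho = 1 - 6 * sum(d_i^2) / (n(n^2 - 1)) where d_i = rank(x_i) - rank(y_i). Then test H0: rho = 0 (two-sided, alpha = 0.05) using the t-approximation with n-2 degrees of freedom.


Step 1: Rank x and y separately (midranks; no ties here).
rank(x): 5->4, 17->9, 7->6, 19->11, 18->10, 14->7, 3->2, 16->8, 4->3, 1->1, 6->5
rank(y): 3->3, 9->9, 8->8, 11->11, 10->10, 7->7, 2->2, 6->6, 4->4, 1->1, 5->5
Step 2: d_i = R_x(i) - R_y(i); compute d_i^2.
  (4-3)^2=1, (9-9)^2=0, (6-8)^2=4, (11-11)^2=0, (10-10)^2=0, (7-7)^2=0, (2-2)^2=0, (8-6)^2=4, (3-4)^2=1, (1-1)^2=0, (5-5)^2=0
sum(d^2) = 10.
Step 3: rho = 1 - 6*10 / (11*(11^2 - 1)) = 1 - 60/1320 = 0.954545.
Step 4: Under H0, t = rho * sqrt((n-2)/(1-rho^2)) = 9.6074 ~ t(9).
Step 5: Two-sided p-value from the t-distribution with 9 df = 0.000005.
Step 6: alpha = 0.05. reject H0.

rho = 0.9545, p = 0.000005, reject H0 at alpha = 0.05.


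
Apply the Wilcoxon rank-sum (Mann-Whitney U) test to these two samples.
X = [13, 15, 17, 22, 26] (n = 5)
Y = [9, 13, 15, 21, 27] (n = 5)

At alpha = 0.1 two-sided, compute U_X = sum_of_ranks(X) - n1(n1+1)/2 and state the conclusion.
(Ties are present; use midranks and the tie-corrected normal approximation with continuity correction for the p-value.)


Step 1: Combine and sort all 10 observations; assign midranks.
sorted (value, group): (9,Y), (13,X), (13,Y), (15,X), (15,Y), (17,X), (21,Y), (22,X), (26,X), (27,Y)
ranks: 9->1, 13->2.5, 13->2.5, 15->4.5, 15->4.5, 17->6, 21->7, 22->8, 26->9, 27->10
Step 2: Rank sum for X: R1 = 2.5 + 4.5 + 6 + 8 + 9 = 30.
Step 3: U_X = R1 - n1(n1+1)/2 = 30 - 5*6/2 = 30 - 15 = 15.
       U_Y = n1*n2 - U_X = 25 - 15 = 10.
Step 4: Ties are present, so use the tie-corrected normal approximation (with continuity correction) for the p-value.
Step 5: p-value = 0.674236; compare to alpha = 0.1. fail to reject H0.

U_X = 15, p = 0.674236, fail to reject H0 at alpha = 0.1.


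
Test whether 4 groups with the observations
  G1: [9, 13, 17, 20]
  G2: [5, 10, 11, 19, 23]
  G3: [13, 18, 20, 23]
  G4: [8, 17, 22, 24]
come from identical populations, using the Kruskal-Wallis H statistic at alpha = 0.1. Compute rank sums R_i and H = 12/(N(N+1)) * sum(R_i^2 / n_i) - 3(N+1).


Step 1: Combine all N = 17 observations and assign midranks.
sorted (value, group, rank): (5,G2,1), (8,G4,2), (9,G1,3), (10,G2,4), (11,G2,5), (13,G1,6.5), (13,G3,6.5), (17,G1,8.5), (17,G4,8.5), (18,G3,10), (19,G2,11), (20,G1,12.5), (20,G3,12.5), (22,G4,14), (23,G2,15.5), (23,G3,15.5), (24,G4,17)
Step 2: Sum ranks within each group.
R_1 = 30.5 (n_1 = 4)
R_2 = 36.5 (n_2 = 5)
R_3 = 44.5 (n_3 = 4)
R_4 = 41.5 (n_4 = 4)
Step 3: H = 12/(N(N+1)) * sum(R_i^2/n_i) - 3(N+1)
     = 12/(17*18) * (30.5^2/4 + 36.5^2/5 + 44.5^2/4 + 41.5^2/4) - 3*18
     = 0.039216 * 1424.64 - 54
     = 1.868137.
Step 4: Ties present; correction factor C = 1 - 24/(17^3 - 17) = 0.995098. Corrected H = 1.868137 / 0.995098 = 1.877340.
Step 5: Under H0, H ~ chi^2(3); p-value = 0.598251.
Step 6: alpha = 0.1. fail to reject H0.

H = 1.8773, df = 3, p = 0.598251, fail to reject H0.


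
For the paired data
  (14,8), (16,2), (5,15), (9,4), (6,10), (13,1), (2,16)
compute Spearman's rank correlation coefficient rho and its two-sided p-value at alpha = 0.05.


Step 1: Rank x and y separately (midranks; no ties here).
rank(x): 14->6, 16->7, 5->2, 9->4, 6->3, 13->5, 2->1
rank(y): 8->4, 2->2, 15->6, 4->3, 10->5, 1->1, 16->7
Step 2: d_i = R_x(i) - R_y(i); compute d_i^2.
  (6-4)^2=4, (7-2)^2=25, (2-6)^2=16, (4-3)^2=1, (3-5)^2=4, (5-1)^2=16, (1-7)^2=36
sum(d^2) = 102.
Step 3: rho = 1 - 6*102 / (7*(7^2 - 1)) = 1 - 612/336 = -0.821429.
Step 4: Under H0, t = rho * sqrt((n-2)/(1-rho^2)) = -3.2206 ~ t(5).
Step 5: Two-sided p-value from the t-distribution with 5 df = 0.023449.
Step 6: alpha = 0.05. reject H0.

rho = -0.8214, p = 0.023449, reject H0 at alpha = 0.05.


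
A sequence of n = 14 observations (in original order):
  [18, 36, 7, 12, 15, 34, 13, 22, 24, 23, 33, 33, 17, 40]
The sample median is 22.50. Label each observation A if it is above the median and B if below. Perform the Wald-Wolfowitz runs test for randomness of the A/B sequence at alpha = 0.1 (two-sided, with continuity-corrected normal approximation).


Step 1: Compute median = 22.50; label A = above, B = below.
Labels in order: BABBBABBAAAABA  (n_A = 7, n_B = 7)
Step 2: Count runs R = 8.
Step 3: Under H0 (random ordering), E[R] = 2*n_A*n_B/(n_A+n_B) + 1 = 2*7*7/14 + 1 = 8.0000.
        Var[R] = 2*n_A*n_B*(2*n_A*n_B - n_A - n_B) / ((n_A+n_B)^2 * (n_A+n_B-1)) = 8232/2548 = 3.2308.
        SD[R] = 1.7974.
Step 4: R = E[R], so z = 0 with no continuity correction.
Step 5: Two-sided p-value via normal approximation = 2*(1 - Phi(|z|)) = 1.000000.
Step 6: alpha = 0.1. fail to reject H0.

R = 8, z = 0.0000, p = 1.000000, fail to reject H0.


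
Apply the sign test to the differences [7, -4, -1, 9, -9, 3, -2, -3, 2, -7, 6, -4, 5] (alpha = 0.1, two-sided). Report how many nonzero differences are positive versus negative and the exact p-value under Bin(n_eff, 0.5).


Step 1: Discard zero differences. Original n = 13; n_eff = number of nonzero differences = 13.
Nonzero differences (with sign): +7, -4, -1, +9, -9, +3, -2, -3, +2, -7, +6, -4, +5
Step 2: Count signs: positive = 6, negative = 7.
Step 3: Under H0: P(positive) = 0.5, so the number of positives S ~ Bin(13, 0.5).
Step 4: Two-sided exact p-value = sum of Bin(13,0.5) probabilities at or below the observed probability = 1.000000.
Step 5: alpha = 0.1. fail to reject H0.

n_eff = 13, pos = 6, neg = 7, p = 1.000000, fail to reject H0.


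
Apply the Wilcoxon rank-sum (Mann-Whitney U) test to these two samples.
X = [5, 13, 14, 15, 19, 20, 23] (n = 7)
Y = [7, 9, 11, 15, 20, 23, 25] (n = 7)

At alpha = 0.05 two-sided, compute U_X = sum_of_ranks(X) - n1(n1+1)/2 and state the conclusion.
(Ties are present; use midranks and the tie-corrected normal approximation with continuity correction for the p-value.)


Step 1: Combine and sort all 14 observations; assign midranks.
sorted (value, group): (5,X), (7,Y), (9,Y), (11,Y), (13,X), (14,X), (15,X), (15,Y), (19,X), (20,X), (20,Y), (23,X), (23,Y), (25,Y)
ranks: 5->1, 7->2, 9->3, 11->4, 13->5, 14->6, 15->7.5, 15->7.5, 19->9, 20->10.5, 20->10.5, 23->12.5, 23->12.5, 25->14
Step 2: Rank sum for X: R1 = 1 + 5 + 6 + 7.5 + 9 + 10.5 + 12.5 = 51.5.
Step 3: U_X = R1 - n1(n1+1)/2 = 51.5 - 7*8/2 = 51.5 - 28 = 23.5.
       U_Y = n1*n2 - U_X = 49 - 23.5 = 25.5.
Step 4: Ties are present, so use the tie-corrected normal approximation (with continuity correction) for the p-value.
Step 5: p-value = 0.948891; compare to alpha = 0.05. fail to reject H0.

U_X = 23.5, p = 0.948891, fail to reject H0 at alpha = 0.05.


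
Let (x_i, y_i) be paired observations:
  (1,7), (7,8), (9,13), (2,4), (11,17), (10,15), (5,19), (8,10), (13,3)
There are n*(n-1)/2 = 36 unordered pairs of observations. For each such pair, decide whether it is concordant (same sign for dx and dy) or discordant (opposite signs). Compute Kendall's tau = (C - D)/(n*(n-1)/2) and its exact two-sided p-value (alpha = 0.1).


Step 1: Enumerate the 36 unordered pairs (i,j) with i<j and classify each by sign(x_j-x_i) * sign(y_j-y_i).
  (1,2):dx=+6,dy=+1->C; (1,3):dx=+8,dy=+6->C; (1,4):dx=+1,dy=-3->D; (1,5):dx=+10,dy=+10->C
  (1,6):dx=+9,dy=+8->C; (1,7):dx=+4,dy=+12->C; (1,8):dx=+7,dy=+3->C; (1,9):dx=+12,dy=-4->D
  (2,3):dx=+2,dy=+5->C; (2,4):dx=-5,dy=-4->C; (2,5):dx=+4,dy=+9->C; (2,6):dx=+3,dy=+7->C
  (2,7):dx=-2,dy=+11->D; (2,8):dx=+1,dy=+2->C; (2,9):dx=+6,dy=-5->D; (3,4):dx=-7,dy=-9->C
  (3,5):dx=+2,dy=+4->C; (3,6):dx=+1,dy=+2->C; (3,7):dx=-4,dy=+6->D; (3,8):dx=-1,dy=-3->C
  (3,9):dx=+4,dy=-10->D; (4,5):dx=+9,dy=+13->C; (4,6):dx=+8,dy=+11->C; (4,7):dx=+3,dy=+15->C
  (4,8):dx=+6,dy=+6->C; (4,9):dx=+11,dy=-1->D; (5,6):dx=-1,dy=-2->C; (5,7):dx=-6,dy=+2->D
  (5,8):dx=-3,dy=-7->C; (5,9):dx=+2,dy=-14->D; (6,7):dx=-5,dy=+4->D; (6,8):dx=-2,dy=-5->C
  (6,9):dx=+3,dy=-12->D; (7,8):dx=+3,dy=-9->D; (7,9):dx=+8,dy=-16->D; (8,9):dx=+5,dy=-7->D
Step 2: C = 22, D = 14, total pairs = 36.
Step 3: tau = (C - D)/(n(n-1)/2) = (22 - 14)/36 = 0.222222.
Step 4: Exact two-sided p-value (enumerate n! = 362880 permutations of y under H0): p = 0.476709.
Step 5: alpha = 0.1. fail to reject H0.

tau_b = 0.2222 (C=22, D=14), p = 0.476709, fail to reject H0.


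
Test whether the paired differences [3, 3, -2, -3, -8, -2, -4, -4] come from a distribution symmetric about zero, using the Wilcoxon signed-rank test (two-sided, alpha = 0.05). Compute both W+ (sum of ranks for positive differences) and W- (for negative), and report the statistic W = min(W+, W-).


Step 1: Drop any zero differences (none here) and take |d_i|.
|d| = [3, 3, 2, 3, 8, 2, 4, 4]
Step 2: Midrank |d_i| (ties get averaged ranks).
ranks: |3|->4, |3|->4, |2|->1.5, |3|->4, |8|->8, |2|->1.5, |4|->6.5, |4|->6.5
Step 3: Attach original signs; sum ranks with positive sign and with negative sign.
W+ = 4 + 4 = 8
W- = 1.5 + 4 + 8 + 1.5 + 6.5 + 6.5 = 28
(Check: W+ + W- = 36 should equal n(n+1)/2 = 36.)
Step 4: Test statistic W = min(W+, W-) = 8.
Step 5: Ties in |d|, so use the tie-corrected normal approximation.
        E[W] = n(n+1)/4 = 8*9/4 = 18.
        Tie groups: |d|=2 (t=2), |d|=3 (t=3), |d|=4 (t=2); sum(t^3 - t) = 36.
        Var[W] = n(n+1)(2n+1)/24 - sum(t^3-t)/48 = 1224/24 - 36/48 = 50.25.
        z = (W - E[W]) / sqrt(Var[W]) = (8 - 18) / 7.0887 = -1.4107.
        Two-sided p = 2*Phi(z) = 0.158336.
Step 6: alpha = 0.05. fail to reject H0.

W+ = 8, W- = 28, W = min = 8, p = 0.158336, fail to reject H0.


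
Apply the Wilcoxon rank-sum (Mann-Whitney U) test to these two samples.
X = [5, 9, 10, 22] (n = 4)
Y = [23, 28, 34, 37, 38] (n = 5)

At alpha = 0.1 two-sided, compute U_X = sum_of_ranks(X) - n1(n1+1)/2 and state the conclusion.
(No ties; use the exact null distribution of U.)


Step 1: Combine and sort all 9 observations; assign midranks.
sorted (value, group): (5,X), (9,X), (10,X), (22,X), (23,Y), (28,Y), (34,Y), (37,Y), (38,Y)
ranks: 5->1, 9->2, 10->3, 22->4, 23->5, 28->6, 34->7, 37->8, 38->9
Step 2: Rank sum for X: R1 = 1 + 2 + 3 + 4 = 10.
Step 3: U_X = R1 - n1(n1+1)/2 = 10 - 4*5/2 = 10 - 10 = 0.
       U_Y = n1*n2 - U_X = 20 - 0 = 20.
Step 4: No ties, so the exact null distribution of U (based on enumerating the C(9,4) = 126 equally likely rank assignments) gives the two-sided p-value.
Step 5: p-value = 0.015873; compare to alpha = 0.1. reject H0.

U_X = 0, p = 0.015873, reject H0 at alpha = 0.1.


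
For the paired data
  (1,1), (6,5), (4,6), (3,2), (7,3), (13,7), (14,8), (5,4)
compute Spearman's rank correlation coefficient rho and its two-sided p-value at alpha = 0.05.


Step 1: Rank x and y separately (midranks; no ties here).
rank(x): 1->1, 6->5, 4->3, 3->2, 7->6, 13->7, 14->8, 5->4
rank(y): 1->1, 5->5, 6->6, 2->2, 3->3, 7->7, 8->8, 4->4
Step 2: d_i = R_x(i) - R_y(i); compute d_i^2.
  (1-1)^2=0, (5-5)^2=0, (3-6)^2=9, (2-2)^2=0, (6-3)^2=9, (7-7)^2=0, (8-8)^2=0, (4-4)^2=0
sum(d^2) = 18.
Step 3: rho = 1 - 6*18 / (8*(8^2 - 1)) = 1 - 108/504 = 0.785714.
Step 4: Under H0, t = rho * sqrt((n-2)/(1-rho^2)) = 3.1113 ~ t(6).
Step 5: Two-sided p-value from the t-distribution with 6 df = 0.020815.
Step 6: alpha = 0.05. reject H0.

rho = 0.7857, p = 0.020815, reject H0 at alpha = 0.05.


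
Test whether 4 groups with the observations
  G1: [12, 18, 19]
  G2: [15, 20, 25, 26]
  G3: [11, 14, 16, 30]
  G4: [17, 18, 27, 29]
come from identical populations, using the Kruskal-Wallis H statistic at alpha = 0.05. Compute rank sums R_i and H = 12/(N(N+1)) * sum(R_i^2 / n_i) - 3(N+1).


Step 1: Combine all N = 15 observations and assign midranks.
sorted (value, group, rank): (11,G3,1), (12,G1,2), (14,G3,3), (15,G2,4), (16,G3,5), (17,G4,6), (18,G1,7.5), (18,G4,7.5), (19,G1,9), (20,G2,10), (25,G2,11), (26,G2,12), (27,G4,13), (29,G4,14), (30,G3,15)
Step 2: Sum ranks within each group.
R_1 = 18.5 (n_1 = 3)
R_2 = 37 (n_2 = 4)
R_3 = 24 (n_3 = 4)
R_4 = 40.5 (n_4 = 4)
Step 3: H = 12/(N(N+1)) * sum(R_i^2/n_i) - 3(N+1)
     = 12/(15*16) * (18.5^2/3 + 37^2/4 + 24^2/4 + 40.5^2/4) - 3*16
     = 0.050000 * 1010.4 - 48
     = 2.519792.
Step 4: Ties present; correction factor C = 1 - 6/(15^3 - 15) = 0.998214. Corrected H = 2.519792 / 0.998214 = 2.524299.
Step 5: Under H0, H ~ chi^2(3); p-value = 0.470916.
Step 6: alpha = 0.05. fail to reject H0.

H = 2.5243, df = 3, p = 0.470916, fail to reject H0.


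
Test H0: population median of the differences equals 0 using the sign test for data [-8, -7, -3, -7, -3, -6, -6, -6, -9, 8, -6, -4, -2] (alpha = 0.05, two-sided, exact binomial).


Step 1: Discard zero differences. Original n = 13; n_eff = number of nonzero differences = 13.
Nonzero differences (with sign): -8, -7, -3, -7, -3, -6, -6, -6, -9, +8, -6, -4, -2
Step 2: Count signs: positive = 1, negative = 12.
Step 3: Under H0: P(positive) = 0.5, so the number of positives S ~ Bin(13, 0.5).
Step 4: Two-sided exact p-value = sum of Bin(13,0.5) probabilities at or below the observed probability = 0.003418.
Step 5: alpha = 0.05. reject H0.

n_eff = 13, pos = 1, neg = 12, p = 0.003418, reject H0.


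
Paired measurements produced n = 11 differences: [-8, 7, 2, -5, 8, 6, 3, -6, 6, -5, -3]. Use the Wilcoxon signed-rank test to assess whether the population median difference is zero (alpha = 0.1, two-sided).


Step 1: Drop any zero differences (none here) and take |d_i|.
|d| = [8, 7, 2, 5, 8, 6, 3, 6, 6, 5, 3]
Step 2: Midrank |d_i| (ties get averaged ranks).
ranks: |8|->10.5, |7|->9, |2|->1, |5|->4.5, |8|->10.5, |6|->7, |3|->2.5, |6|->7, |6|->7, |5|->4.5, |3|->2.5
Step 3: Attach original signs; sum ranks with positive sign and with negative sign.
W+ = 9 + 1 + 10.5 + 7 + 2.5 + 7 = 37
W- = 10.5 + 4.5 + 7 + 4.5 + 2.5 = 29
(Check: W+ + W- = 66 should equal n(n+1)/2 = 66.)
Step 4: Test statistic W = min(W+, W-) = 29.
Step 5: Ties in |d|, so use the tie-corrected normal approximation.
        E[W] = n(n+1)/4 = 11*12/4 = 33.
        Tie groups: |d|=3 (t=2), |d|=5 (t=2), |d|=6 (t=3), |d|=8 (t=2); sum(t^3 - t) = 42.
        Var[W] = n(n+1)(2n+1)/24 - sum(t^3-t)/48 = 3036/24 - 42/48 = 125.625.
        z = (W - E[W]) / sqrt(Var[W]) = (29 - 33) / 11.2083 = -0.3569.
        Two-sided p = 2*Phi(z) = 0.721182.
Step 6: alpha = 0.1. fail to reject H0.

W+ = 37, W- = 29, W = min = 29, p = 0.721182, fail to reject H0.


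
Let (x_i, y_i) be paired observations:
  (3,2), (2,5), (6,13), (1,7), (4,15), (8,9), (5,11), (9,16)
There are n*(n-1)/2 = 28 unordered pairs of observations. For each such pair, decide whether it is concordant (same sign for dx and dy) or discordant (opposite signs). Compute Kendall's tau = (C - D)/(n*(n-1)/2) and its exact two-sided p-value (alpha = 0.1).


Step 1: Enumerate the 28 unordered pairs (i,j) with i<j and classify each by sign(x_j-x_i) * sign(y_j-y_i).
  (1,2):dx=-1,dy=+3->D; (1,3):dx=+3,dy=+11->C; (1,4):dx=-2,dy=+5->D; (1,5):dx=+1,dy=+13->C
  (1,6):dx=+5,dy=+7->C; (1,7):dx=+2,dy=+9->C; (1,8):dx=+6,dy=+14->C; (2,3):dx=+4,dy=+8->C
  (2,4):dx=-1,dy=+2->D; (2,5):dx=+2,dy=+10->C; (2,6):dx=+6,dy=+4->C; (2,7):dx=+3,dy=+6->C
  (2,8):dx=+7,dy=+11->C; (3,4):dx=-5,dy=-6->C; (3,5):dx=-2,dy=+2->D; (3,6):dx=+2,dy=-4->D
  (3,7):dx=-1,dy=-2->C; (3,8):dx=+3,dy=+3->C; (4,5):dx=+3,dy=+8->C; (4,6):dx=+7,dy=+2->C
  (4,7):dx=+4,dy=+4->C; (4,8):dx=+8,dy=+9->C; (5,6):dx=+4,dy=-6->D; (5,7):dx=+1,dy=-4->D
  (5,8):dx=+5,dy=+1->C; (6,7):dx=-3,dy=+2->D; (6,8):dx=+1,dy=+7->C; (7,8):dx=+4,dy=+5->C
Step 2: C = 20, D = 8, total pairs = 28.
Step 3: tau = (C - D)/(n(n-1)/2) = (20 - 8)/28 = 0.428571.
Step 4: Exact two-sided p-value (enumerate n! = 40320 permutations of y under H0): p = 0.178869.
Step 5: alpha = 0.1. fail to reject H0.

tau_b = 0.4286 (C=20, D=8), p = 0.178869, fail to reject H0.


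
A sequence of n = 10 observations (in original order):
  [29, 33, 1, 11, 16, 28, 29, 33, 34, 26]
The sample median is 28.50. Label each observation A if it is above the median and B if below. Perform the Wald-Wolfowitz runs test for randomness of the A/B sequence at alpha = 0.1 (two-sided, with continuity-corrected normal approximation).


Step 1: Compute median = 28.50; label A = above, B = below.
Labels in order: AABBBBAAAB  (n_A = 5, n_B = 5)
Step 2: Count runs R = 4.
Step 3: Under H0 (random ordering), E[R] = 2*n_A*n_B/(n_A+n_B) + 1 = 2*5*5/10 + 1 = 6.0000.
        Var[R] = 2*n_A*n_B*(2*n_A*n_B - n_A - n_B) / ((n_A+n_B)^2 * (n_A+n_B-1)) = 2000/900 = 2.2222.
        SD[R] = 1.4907.
Step 4: Continuity-corrected z = (R + 0.5 - E[R]) / SD[R] = (4 + 0.5 - 6.0000) / 1.4907 = -1.0062.
Step 5: Two-sided p-value via normal approximation = 2*(1 - Phi(|z|)) = 0.314305.
Step 6: alpha = 0.1. fail to reject H0.

R = 4, z = -1.0062, p = 0.314305, fail to reject H0.


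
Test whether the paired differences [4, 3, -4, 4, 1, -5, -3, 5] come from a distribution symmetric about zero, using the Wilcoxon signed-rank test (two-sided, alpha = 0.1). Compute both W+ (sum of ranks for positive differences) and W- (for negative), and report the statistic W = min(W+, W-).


Step 1: Drop any zero differences (none here) and take |d_i|.
|d| = [4, 3, 4, 4, 1, 5, 3, 5]
Step 2: Midrank |d_i| (ties get averaged ranks).
ranks: |4|->5, |3|->2.5, |4|->5, |4|->5, |1|->1, |5|->7.5, |3|->2.5, |5|->7.5
Step 3: Attach original signs; sum ranks with positive sign and with negative sign.
W+ = 5 + 2.5 + 5 + 1 + 7.5 = 21
W- = 5 + 7.5 + 2.5 = 15
(Check: W+ + W- = 36 should equal n(n+1)/2 = 36.)
Step 4: Test statistic W = min(W+, W-) = 15.
Step 5: Ties in |d|, so use the tie-corrected normal approximation.
        E[W] = n(n+1)/4 = 8*9/4 = 18.
        Tie groups: |d|=3 (t=2), |d|=4 (t=3), |d|=5 (t=2); sum(t^3 - t) = 36.
        Var[W] = n(n+1)(2n+1)/24 - sum(t^3-t)/48 = 1224/24 - 36/48 = 50.25.
        z = (W - E[W]) / sqrt(Var[W]) = (15 - 18) / 7.0887 = -0.4232.
        Two-sided p = 2*Phi(z) = 0.672144.
Step 6: alpha = 0.1. fail to reject H0.

W+ = 21, W- = 15, W = min = 15, p = 0.672144, fail to reject H0.


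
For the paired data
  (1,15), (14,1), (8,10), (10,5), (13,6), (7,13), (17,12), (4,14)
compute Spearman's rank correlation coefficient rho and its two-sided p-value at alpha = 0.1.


Step 1: Rank x and y separately (midranks; no ties here).
rank(x): 1->1, 14->7, 8->4, 10->5, 13->6, 7->3, 17->8, 4->2
rank(y): 15->8, 1->1, 10->4, 5->2, 6->3, 13->6, 12->5, 14->7
Step 2: d_i = R_x(i) - R_y(i); compute d_i^2.
  (1-8)^2=49, (7-1)^2=36, (4-4)^2=0, (5-2)^2=9, (6-3)^2=9, (3-6)^2=9, (8-5)^2=9, (2-7)^2=25
sum(d^2) = 146.
Step 3: rho = 1 - 6*146 / (8*(8^2 - 1)) = 1 - 876/504 = -0.738095.
Step 4: Under H0, t = rho * sqrt((n-2)/(1-rho^2)) = -2.6797 ~ t(6).
Step 5: Two-sided p-value from the t-distribution with 6 df = 0.036553.
Step 6: alpha = 0.1. reject H0.

rho = -0.7381, p = 0.036553, reject H0 at alpha = 0.1.


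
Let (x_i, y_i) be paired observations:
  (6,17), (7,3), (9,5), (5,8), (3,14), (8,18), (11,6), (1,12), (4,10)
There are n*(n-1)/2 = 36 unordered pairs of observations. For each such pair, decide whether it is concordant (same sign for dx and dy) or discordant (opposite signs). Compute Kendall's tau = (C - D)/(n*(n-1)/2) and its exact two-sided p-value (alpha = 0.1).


Step 1: Enumerate the 36 unordered pairs (i,j) with i<j and classify each by sign(x_j-x_i) * sign(y_j-y_i).
  (1,2):dx=+1,dy=-14->D; (1,3):dx=+3,dy=-12->D; (1,4):dx=-1,dy=-9->C; (1,5):dx=-3,dy=-3->C
  (1,6):dx=+2,dy=+1->C; (1,7):dx=+5,dy=-11->D; (1,8):dx=-5,dy=-5->C; (1,9):dx=-2,dy=-7->C
  (2,3):dx=+2,dy=+2->C; (2,4):dx=-2,dy=+5->D; (2,5):dx=-4,dy=+11->D; (2,6):dx=+1,dy=+15->C
  (2,7):dx=+4,dy=+3->C; (2,8):dx=-6,dy=+9->D; (2,9):dx=-3,dy=+7->D; (3,4):dx=-4,dy=+3->D
  (3,5):dx=-6,dy=+9->D; (3,6):dx=-1,dy=+13->D; (3,7):dx=+2,dy=+1->C; (3,8):dx=-8,dy=+7->D
  (3,9):dx=-5,dy=+5->D; (4,5):dx=-2,dy=+6->D; (4,6):dx=+3,dy=+10->C; (4,7):dx=+6,dy=-2->D
  (4,8):dx=-4,dy=+4->D; (4,9):dx=-1,dy=+2->D; (5,6):dx=+5,dy=+4->C; (5,7):dx=+8,dy=-8->D
  (5,8):dx=-2,dy=-2->C; (5,9):dx=+1,dy=-4->D; (6,7):dx=+3,dy=-12->D; (6,8):dx=-7,dy=-6->C
  (6,9):dx=-4,dy=-8->C; (7,8):dx=-10,dy=+6->D; (7,9):dx=-7,dy=+4->D; (8,9):dx=+3,dy=-2->D
Step 2: C = 14, D = 22, total pairs = 36.
Step 3: tau = (C - D)/(n(n-1)/2) = (14 - 22)/36 = -0.222222.
Step 4: Exact two-sided p-value (enumerate n! = 362880 permutations of y under H0): p = 0.476709.
Step 5: alpha = 0.1. fail to reject H0.

tau_b = -0.2222 (C=14, D=22), p = 0.476709, fail to reject H0.


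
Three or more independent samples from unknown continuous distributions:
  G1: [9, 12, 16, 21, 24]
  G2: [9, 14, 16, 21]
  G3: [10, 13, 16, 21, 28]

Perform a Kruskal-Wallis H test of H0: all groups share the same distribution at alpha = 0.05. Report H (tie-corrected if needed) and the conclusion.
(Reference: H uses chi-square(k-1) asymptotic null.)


Step 1: Combine all N = 14 observations and assign midranks.
sorted (value, group, rank): (9,G1,1.5), (9,G2,1.5), (10,G3,3), (12,G1,4), (13,G3,5), (14,G2,6), (16,G1,8), (16,G2,8), (16,G3,8), (21,G1,11), (21,G2,11), (21,G3,11), (24,G1,13), (28,G3,14)
Step 2: Sum ranks within each group.
R_1 = 37.5 (n_1 = 5)
R_2 = 26.5 (n_2 = 4)
R_3 = 41 (n_3 = 5)
Step 3: H = 12/(N(N+1)) * sum(R_i^2/n_i) - 3(N+1)
     = 12/(14*15) * (37.5^2/5 + 26.5^2/4 + 41^2/5) - 3*15
     = 0.057143 * 793.013 - 45
     = 0.315000.
Step 4: Ties present; correction factor C = 1 - 54/(14^3 - 14) = 0.980220. Corrected H = 0.315000 / 0.980220 = 0.321357.
Step 5: Under H0, H ~ chi^2(2); p-value = 0.851566.
Step 6: alpha = 0.05. fail to reject H0.

H = 0.3214, df = 2, p = 0.851566, fail to reject H0.


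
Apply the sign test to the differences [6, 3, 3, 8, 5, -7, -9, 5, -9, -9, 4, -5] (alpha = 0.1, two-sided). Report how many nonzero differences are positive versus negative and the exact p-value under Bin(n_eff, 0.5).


Step 1: Discard zero differences. Original n = 12; n_eff = number of nonzero differences = 12.
Nonzero differences (with sign): +6, +3, +3, +8, +5, -7, -9, +5, -9, -9, +4, -5
Step 2: Count signs: positive = 7, negative = 5.
Step 3: Under H0: P(positive) = 0.5, so the number of positives S ~ Bin(12, 0.5).
Step 4: Two-sided exact p-value = sum of Bin(12,0.5) probabilities at or below the observed probability = 0.774414.
Step 5: alpha = 0.1. fail to reject H0.

n_eff = 12, pos = 7, neg = 5, p = 0.774414, fail to reject H0.


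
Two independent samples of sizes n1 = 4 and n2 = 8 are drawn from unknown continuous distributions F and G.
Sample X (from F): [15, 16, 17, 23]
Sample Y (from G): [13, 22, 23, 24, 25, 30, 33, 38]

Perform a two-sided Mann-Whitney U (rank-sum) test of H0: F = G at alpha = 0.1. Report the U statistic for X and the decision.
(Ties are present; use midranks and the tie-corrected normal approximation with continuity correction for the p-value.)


Step 1: Combine and sort all 12 observations; assign midranks.
sorted (value, group): (13,Y), (15,X), (16,X), (17,X), (22,Y), (23,X), (23,Y), (24,Y), (25,Y), (30,Y), (33,Y), (38,Y)
ranks: 13->1, 15->2, 16->3, 17->4, 22->5, 23->6.5, 23->6.5, 24->8, 25->9, 30->10, 33->11, 38->12
Step 2: Rank sum for X: R1 = 2 + 3 + 4 + 6.5 = 15.5.
Step 3: U_X = R1 - n1(n1+1)/2 = 15.5 - 4*5/2 = 15.5 - 10 = 5.5.
       U_Y = n1*n2 - U_X = 32 - 5.5 = 26.5.
Step 4: Ties are present, so use the tie-corrected normal approximation (with continuity correction) for the p-value.
Step 5: p-value = 0.088869; compare to alpha = 0.1. reject H0.

U_X = 5.5, p = 0.088869, reject H0 at alpha = 0.1.


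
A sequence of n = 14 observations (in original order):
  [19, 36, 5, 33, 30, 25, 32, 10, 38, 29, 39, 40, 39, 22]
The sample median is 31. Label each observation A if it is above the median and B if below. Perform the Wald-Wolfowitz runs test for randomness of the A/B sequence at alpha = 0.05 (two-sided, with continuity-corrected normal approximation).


Step 1: Compute median = 31; label A = above, B = below.
Labels in order: BABABBABABAAAB  (n_A = 7, n_B = 7)
Step 2: Count runs R = 11.
Step 3: Under H0 (random ordering), E[R] = 2*n_A*n_B/(n_A+n_B) + 1 = 2*7*7/14 + 1 = 8.0000.
        Var[R] = 2*n_A*n_B*(2*n_A*n_B - n_A - n_B) / ((n_A+n_B)^2 * (n_A+n_B-1)) = 8232/2548 = 3.2308.
        SD[R] = 1.7974.
Step 4: Continuity-corrected z = (R - 0.5 - E[R]) / SD[R] = (11 - 0.5 - 8.0000) / 1.7974 = 1.3909.
Step 5: Two-sided p-value via normal approximation = 2*(1 - Phi(|z|)) = 0.164264.
Step 6: alpha = 0.05. fail to reject H0.

R = 11, z = 1.3909, p = 0.164264, fail to reject H0.


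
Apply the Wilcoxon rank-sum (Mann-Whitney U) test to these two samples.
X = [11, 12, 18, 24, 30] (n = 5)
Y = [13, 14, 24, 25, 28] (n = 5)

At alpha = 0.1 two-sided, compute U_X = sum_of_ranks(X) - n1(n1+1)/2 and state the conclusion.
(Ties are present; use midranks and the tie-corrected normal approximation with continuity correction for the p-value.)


Step 1: Combine and sort all 10 observations; assign midranks.
sorted (value, group): (11,X), (12,X), (13,Y), (14,Y), (18,X), (24,X), (24,Y), (25,Y), (28,Y), (30,X)
ranks: 11->1, 12->2, 13->3, 14->4, 18->5, 24->6.5, 24->6.5, 25->8, 28->9, 30->10
Step 2: Rank sum for X: R1 = 1 + 2 + 5 + 6.5 + 10 = 24.5.
Step 3: U_X = R1 - n1(n1+1)/2 = 24.5 - 5*6/2 = 24.5 - 15 = 9.5.
       U_Y = n1*n2 - U_X = 25 - 9.5 = 15.5.
Step 4: Ties are present, so use the tie-corrected normal approximation (with continuity correction) for the p-value.
Step 5: p-value = 0.600402; compare to alpha = 0.1. fail to reject H0.

U_X = 9.5, p = 0.600402, fail to reject H0 at alpha = 0.1.


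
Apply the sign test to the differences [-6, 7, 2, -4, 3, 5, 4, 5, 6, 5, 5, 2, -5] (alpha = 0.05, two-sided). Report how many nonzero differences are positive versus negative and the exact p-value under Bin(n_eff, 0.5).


Step 1: Discard zero differences. Original n = 13; n_eff = number of nonzero differences = 13.
Nonzero differences (with sign): -6, +7, +2, -4, +3, +5, +4, +5, +6, +5, +5, +2, -5
Step 2: Count signs: positive = 10, negative = 3.
Step 3: Under H0: P(positive) = 0.5, so the number of positives S ~ Bin(13, 0.5).
Step 4: Two-sided exact p-value = sum of Bin(13,0.5) probabilities at or below the observed probability = 0.092285.
Step 5: alpha = 0.05. fail to reject H0.

n_eff = 13, pos = 10, neg = 3, p = 0.092285, fail to reject H0.


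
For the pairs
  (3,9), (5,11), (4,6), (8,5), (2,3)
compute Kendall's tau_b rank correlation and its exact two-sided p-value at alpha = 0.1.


Step 1: Enumerate the 10 unordered pairs (i,j) with i<j and classify each by sign(x_j-x_i) * sign(y_j-y_i).
  (1,2):dx=+2,dy=+2->C; (1,3):dx=+1,dy=-3->D; (1,4):dx=+5,dy=-4->D; (1,5):dx=-1,dy=-6->C
  (2,3):dx=-1,dy=-5->C; (2,4):dx=+3,dy=-6->D; (2,5):dx=-3,dy=-8->C; (3,4):dx=+4,dy=-1->D
  (3,5):dx=-2,dy=-3->C; (4,5):dx=-6,dy=-2->C
Step 2: C = 6, D = 4, total pairs = 10.
Step 3: tau = (C - D)/(n(n-1)/2) = (6 - 4)/10 = 0.200000.
Step 4: Exact two-sided p-value (enumerate n! = 120 permutations of y under H0): p = 0.816667.
Step 5: alpha = 0.1. fail to reject H0.

tau_b = 0.2000 (C=6, D=4), p = 0.816667, fail to reject H0.


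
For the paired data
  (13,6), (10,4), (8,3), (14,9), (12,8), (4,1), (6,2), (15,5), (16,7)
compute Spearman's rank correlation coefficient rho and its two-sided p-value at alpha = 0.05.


Step 1: Rank x and y separately (midranks; no ties here).
rank(x): 13->6, 10->4, 8->3, 14->7, 12->5, 4->1, 6->2, 15->8, 16->9
rank(y): 6->6, 4->4, 3->3, 9->9, 8->8, 1->1, 2->2, 5->5, 7->7
Step 2: d_i = R_x(i) - R_y(i); compute d_i^2.
  (6-6)^2=0, (4-4)^2=0, (3-3)^2=0, (7-9)^2=4, (5-8)^2=9, (1-1)^2=0, (2-2)^2=0, (8-5)^2=9, (9-7)^2=4
sum(d^2) = 26.
Step 3: rho = 1 - 6*26 / (9*(9^2 - 1)) = 1 - 156/720 = 0.783333.
Step 4: Under H0, t = rho * sqrt((n-2)/(1-rho^2)) = 3.3341 ~ t(7).
Step 5: Two-sided p-value from the t-distribution with 7 df = 0.012520.
Step 6: alpha = 0.05. reject H0.

rho = 0.7833, p = 0.012520, reject H0 at alpha = 0.05.


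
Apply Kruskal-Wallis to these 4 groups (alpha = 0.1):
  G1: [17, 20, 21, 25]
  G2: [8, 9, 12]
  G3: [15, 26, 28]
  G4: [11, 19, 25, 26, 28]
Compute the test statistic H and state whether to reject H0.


Step 1: Combine all N = 15 observations and assign midranks.
sorted (value, group, rank): (8,G2,1), (9,G2,2), (11,G4,3), (12,G2,4), (15,G3,5), (17,G1,6), (19,G4,7), (20,G1,8), (21,G1,9), (25,G1,10.5), (25,G4,10.5), (26,G3,12.5), (26,G4,12.5), (28,G3,14.5), (28,G4,14.5)
Step 2: Sum ranks within each group.
R_1 = 33.5 (n_1 = 4)
R_2 = 7 (n_2 = 3)
R_3 = 32 (n_3 = 3)
R_4 = 47.5 (n_4 = 5)
Step 3: H = 12/(N(N+1)) * sum(R_i^2/n_i) - 3(N+1)
     = 12/(15*16) * (33.5^2/4 + 7^2/3 + 32^2/3 + 47.5^2/5) - 3*16
     = 0.050000 * 1089.48 - 48
     = 6.473958.
Step 4: Ties present; correction factor C = 1 - 18/(15^3 - 15) = 0.994643. Corrected H = 6.473958 / 0.994643 = 6.508827.
Step 5: Under H0, H ~ chi^2(3); p-value = 0.089315.
Step 6: alpha = 0.1. reject H0.

H = 6.5088, df = 3, p = 0.089315, reject H0.


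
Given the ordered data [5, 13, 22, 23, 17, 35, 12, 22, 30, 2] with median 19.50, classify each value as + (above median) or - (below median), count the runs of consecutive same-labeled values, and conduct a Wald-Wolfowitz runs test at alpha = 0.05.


Step 1: Compute median = 19.50; label A = above, B = below.
Labels in order: BBAABABAAB  (n_A = 5, n_B = 5)
Step 2: Count runs R = 7.
Step 3: Under H0 (random ordering), E[R] = 2*n_A*n_B/(n_A+n_B) + 1 = 2*5*5/10 + 1 = 6.0000.
        Var[R] = 2*n_A*n_B*(2*n_A*n_B - n_A - n_B) / ((n_A+n_B)^2 * (n_A+n_B-1)) = 2000/900 = 2.2222.
        SD[R] = 1.4907.
Step 4: Continuity-corrected z = (R - 0.5 - E[R]) / SD[R] = (7 - 0.5 - 6.0000) / 1.4907 = 0.3354.
Step 5: Two-sided p-value via normal approximation = 2*(1 - Phi(|z|)) = 0.737316.
Step 6: alpha = 0.05. fail to reject H0.

R = 7, z = 0.3354, p = 0.737316, fail to reject H0.


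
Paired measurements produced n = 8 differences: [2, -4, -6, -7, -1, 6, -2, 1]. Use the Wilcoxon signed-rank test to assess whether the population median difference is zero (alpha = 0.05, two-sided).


Step 1: Drop any zero differences (none here) and take |d_i|.
|d| = [2, 4, 6, 7, 1, 6, 2, 1]
Step 2: Midrank |d_i| (ties get averaged ranks).
ranks: |2|->3.5, |4|->5, |6|->6.5, |7|->8, |1|->1.5, |6|->6.5, |2|->3.5, |1|->1.5
Step 3: Attach original signs; sum ranks with positive sign and with negative sign.
W+ = 3.5 + 6.5 + 1.5 = 11.5
W- = 5 + 6.5 + 8 + 1.5 + 3.5 = 24.5
(Check: W+ + W- = 36 should equal n(n+1)/2 = 36.)
Step 4: Test statistic W = min(W+, W-) = 11.5.
Step 5: Ties in |d|, so use the tie-corrected normal approximation.
        E[W] = n(n+1)/4 = 8*9/4 = 18.
        Tie groups: |d|=1 (t=2), |d|=2 (t=2), |d|=6 (t=2); sum(t^3 - t) = 18.
        Var[W] = n(n+1)(2n+1)/24 - sum(t^3-t)/48 = 1224/24 - 18/48 = 50.625.
        z = (W - E[W]) / sqrt(Var[W]) = (11.5 - 18) / 7.1151 = -0.9135.
        Two-sided p = 2*Phi(z) = 0.360955.
Step 6: alpha = 0.05. fail to reject H0.

W+ = 11.5, W- = 24.5, W = min = 11.5, p = 0.360955, fail to reject H0.


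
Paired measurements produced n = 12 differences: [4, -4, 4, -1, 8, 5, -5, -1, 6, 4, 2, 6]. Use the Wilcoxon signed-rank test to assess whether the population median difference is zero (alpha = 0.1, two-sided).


Step 1: Drop any zero differences (none here) and take |d_i|.
|d| = [4, 4, 4, 1, 8, 5, 5, 1, 6, 4, 2, 6]
Step 2: Midrank |d_i| (ties get averaged ranks).
ranks: |4|->5.5, |4|->5.5, |4|->5.5, |1|->1.5, |8|->12, |5|->8.5, |5|->8.5, |1|->1.5, |6|->10.5, |4|->5.5, |2|->3, |6|->10.5
Step 3: Attach original signs; sum ranks with positive sign and with negative sign.
W+ = 5.5 + 5.5 + 12 + 8.5 + 10.5 + 5.5 + 3 + 10.5 = 61
W- = 5.5 + 1.5 + 8.5 + 1.5 = 17
(Check: W+ + W- = 78 should equal n(n+1)/2 = 78.)
Step 4: Test statistic W = min(W+, W-) = 17.
Step 5: Ties in |d|, so use the tie-corrected normal approximation.
        E[W] = n(n+1)/4 = 12*13/4 = 39.
        Tie groups: |d|=1 (t=2), |d|=4 (t=4), |d|=5 (t=2), |d|=6 (t=2); sum(t^3 - t) = 78.
        Var[W] = n(n+1)(2n+1)/24 - sum(t^3-t)/48 = 3900/24 - 78/48 = 160.875.
        z = (W - E[W]) / sqrt(Var[W]) = (17 - 39) / 12.6837 = -1.7345.
        Two-sided p = 2*Phi(z) = 0.082827.
Step 6: alpha = 0.1. reject H0.

W+ = 61, W- = 17, W = min = 17, p = 0.082827, reject H0.


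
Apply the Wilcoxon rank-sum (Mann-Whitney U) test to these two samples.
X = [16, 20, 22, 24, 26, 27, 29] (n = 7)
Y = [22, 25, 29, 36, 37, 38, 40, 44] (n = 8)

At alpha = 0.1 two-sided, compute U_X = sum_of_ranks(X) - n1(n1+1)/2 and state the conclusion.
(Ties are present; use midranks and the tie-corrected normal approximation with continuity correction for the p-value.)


Step 1: Combine and sort all 15 observations; assign midranks.
sorted (value, group): (16,X), (20,X), (22,X), (22,Y), (24,X), (25,Y), (26,X), (27,X), (29,X), (29,Y), (36,Y), (37,Y), (38,Y), (40,Y), (44,Y)
ranks: 16->1, 20->2, 22->3.5, 22->3.5, 24->5, 25->6, 26->7, 27->8, 29->9.5, 29->9.5, 36->11, 37->12, 38->13, 40->14, 44->15
Step 2: Rank sum for X: R1 = 1 + 2 + 3.5 + 5 + 7 + 8 + 9.5 = 36.
Step 3: U_X = R1 - n1(n1+1)/2 = 36 - 7*8/2 = 36 - 28 = 8.
       U_Y = n1*n2 - U_X = 56 - 8 = 48.
Step 4: Ties are present, so use the tie-corrected normal approximation (with continuity correction) for the p-value.
Step 5: p-value = 0.023776; compare to alpha = 0.1. reject H0.

U_X = 8, p = 0.023776, reject H0 at alpha = 0.1.


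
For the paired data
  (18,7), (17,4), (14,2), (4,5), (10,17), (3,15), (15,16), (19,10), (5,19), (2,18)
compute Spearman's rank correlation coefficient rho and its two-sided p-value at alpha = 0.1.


Step 1: Rank x and y separately (midranks; no ties here).
rank(x): 18->9, 17->8, 14->6, 4->3, 10->5, 3->2, 15->7, 19->10, 5->4, 2->1
rank(y): 7->4, 4->2, 2->1, 5->3, 17->8, 15->6, 16->7, 10->5, 19->10, 18->9
Step 2: d_i = R_x(i) - R_y(i); compute d_i^2.
  (9-4)^2=25, (8-2)^2=36, (6-1)^2=25, (3-3)^2=0, (5-8)^2=9, (2-6)^2=16, (7-7)^2=0, (10-5)^2=25, (4-10)^2=36, (1-9)^2=64
sum(d^2) = 236.
Step 3: rho = 1 - 6*236 / (10*(10^2 - 1)) = 1 - 1416/990 = -0.430303.
Step 4: Under H0, t = rho * sqrt((n-2)/(1-rho^2)) = -1.3483 ~ t(8).
Step 5: Two-sided p-value from the t-distribution with 8 df = 0.214492.
Step 6: alpha = 0.1. fail to reject H0.

rho = -0.4303, p = 0.214492, fail to reject H0 at alpha = 0.1.
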